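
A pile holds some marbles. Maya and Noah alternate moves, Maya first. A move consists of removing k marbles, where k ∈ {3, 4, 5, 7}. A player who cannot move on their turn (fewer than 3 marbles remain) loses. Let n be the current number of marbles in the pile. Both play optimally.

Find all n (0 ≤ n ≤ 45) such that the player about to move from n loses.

Positions with no move are L. A position that does have a move is losing for the player to move precisely when every available move leads to a winning position for the opponent. Fill in the labels:
n=0: no move → L
n=1: no move → L
n=2: no move → L
n=3: can move to 0, which is L ⇒ W
n=4: can move to 1, which is L ⇒ W
n=5: can move to 2, which is L ⇒ W
n=6: can move to 2, which is L ⇒ W
n=7: can move to 2, which is L ⇒ W
n=8: can move to 1, which is L ⇒ W
n=9: can move to 2, which is L ⇒ W
n=10: moves to 7(W), 6(W), 5(W), 3(W); every one is W ⇒ L
n=11: moves to 8(W), 7(W), 6(W), 4(W); every one is W ⇒ L
n=12: moves to 9(W), 8(W), 7(W), 5(W); every one is W ⇒ L
n=13: can move to 10, which is L ⇒ W
n=14: can move to 11, which is L ⇒ W
n=15: can move to 12, which is L ⇒ W
n=16: can move to 12, which is L ⇒ W
n=17: can move to 12, which is L ⇒ W
n=18: can move to 11, which is L ⇒ W
n=19: can move to 12, which is L ⇒ W
n=20: moves to 17(W), 16(W), 15(W), 13(W); every one is W ⇒ L
n=21: moves to 18(W), 17(W), 16(W), 14(W); every one is W ⇒ L
n=22: moves to 19(W), 18(W), 17(W), 15(W); every one is W ⇒ L
n=23: can move to 20, which is L ⇒ W
n=24: can move to 21, which is L ⇒ W
n=25: can move to 22, which is L ⇒ W
n=26: can move to 22, which is L ⇒ W
n=27: can move to 22, which is L ⇒ W
n=28: can move to 21, which is L ⇒ W
n=29: can move to 22, which is L ⇒ W
n=30: moves to 27(W), 26(W), 25(W), 23(W); every one is W ⇒ L
n=31: moves to 28(W), 27(W), 26(W), 24(W); every one is W ⇒ L
n=32: moves to 29(W), 28(W), 27(W), 25(W); every one is W ⇒ L
n=33: can move to 30, which is L ⇒ W
n=34: can move to 31, which is L ⇒ W
n=35: can move to 32, which is L ⇒ W
n=36: can move to 32, which is L ⇒ W
n=37: can move to 32, which is L ⇒ W
n=38: can move to 31, which is L ⇒ W
n=39: can move to 32, which is L ⇒ W
n=40: moves to 37(W), 36(W), 35(W), 33(W); every one is W ⇒ L
n=41: moves to 38(W), 37(W), 36(W), 34(W); every one is W ⇒ L
n=42: moves to 39(W), 38(W), 37(W), 35(W); every one is W ⇒ L
n=43: can move to 40, which is L ⇒ W
n=44: can move to 41, which is L ⇒ W
n=45: can move to 42, which is L ⇒ W
Reading off the rows marked L gives the requested list; there are 15 such values of n.

0, 1, 2, 10, 11, 12, 20, 21, 22, 30, 31, 32, 40, 41, 42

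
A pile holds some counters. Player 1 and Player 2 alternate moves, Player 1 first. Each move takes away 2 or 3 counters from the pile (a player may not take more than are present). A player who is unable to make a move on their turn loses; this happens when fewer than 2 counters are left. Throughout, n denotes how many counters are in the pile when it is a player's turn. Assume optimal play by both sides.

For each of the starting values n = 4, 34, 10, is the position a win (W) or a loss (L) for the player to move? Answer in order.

Label each position W (a win for the player to move) or L (a loss). A position with no legal move is L; any other position is W exactly when some move reaches an L, and L when every move reaches a W.
n=0: no move → L
n=1: no move → L
n=2: reaches L-position 0 → W
n=3: reaches L-position 1 → W
n=4: reaches L-position 1 → W
n=5: only reaches 3(W), 2(W), all W → L
n=6: only reaches 4(W), 3(W), all W → L
n=7: reaches L-position 5 → W
n=8: reaches L-position 6 → W
n=9: reaches L-position 6 → W
n=10: only reaches 8(W), 7(W), all W → L
n=11: only reaches 9(W), 8(W), all W → L
n=12: reaches L-position 10 → W
n=13: reaches L-position 11 → W
n=14: reaches L-position 11 → W
n=15: only reaches 13(W), 12(W), all W → L
n=16: only reaches 14(W), 13(W), all W → L
n=17: reaches L-position 15 → W
n=18: reaches L-position 16 → W
n=19: reaches L-position 16 → W
n=20: only reaches 18(W), 17(W), all W → L
n=21: only reaches 19(W), 18(W), all W → L
n=22: reaches L-position 20 → W
n=23: reaches L-position 21 → W
n=24: reaches L-position 21 → W
n=25: only reaches 23(W), 22(W), all W → L
n=26: only reaches 24(W), 23(W), all W → L
n=27: reaches L-position 25 → W
n=28: reaches L-position 26 → W
n=29: reaches L-position 26 → W
n=30: only reaches 28(W), 27(W), all W → L
n=31: only reaches 29(W), 28(W), all W → L
n=32: reaches L-position 30 → W
n=33: reaches L-position 31 → W
n=34: reaches L-position 31 → W

4: W, 34: W, 10: L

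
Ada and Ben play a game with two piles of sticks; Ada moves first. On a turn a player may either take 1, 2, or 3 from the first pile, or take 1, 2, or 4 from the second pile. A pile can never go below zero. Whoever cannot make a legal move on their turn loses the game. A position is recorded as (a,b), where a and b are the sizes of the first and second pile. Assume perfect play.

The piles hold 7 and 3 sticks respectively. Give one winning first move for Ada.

Move to (4,3).

Positions with no move are L. A position that does have a move is losing for the player to move precisely when every available move leads to a winning position for the opponent. Fill in the labels:
No move ever increases a pile, so every position that can arise here has a ≤ 7 and b ≤ 3; it is enough to label the cells with 0 ≤ a ≤ 7 and 0 ≤ b ≤ 3.
Every move lowers a or b (never raises either), so fill the grid row by row in increasing a, and left to right within a row: each cell's successors are then already labelled.
      b=0  b=1  b=2  b=3
a=0:    L    W    W    L
a=1:    W    L    W    W
a=2:    W    W    L    W
a=3:    W    W    W    W
a=4:    L    W    W    L
a=5:    W    L    W    W
a=6:    W    W    L    W
a=7:    W    W    W    W
Cells with no legal move (terminal, hence L): (0,0).
The remaining L cells, each justified by listing all of its moves:
(0,3): only reaches (0,2)(W), (0,1)(W), all W → L
(1,1): only reaches (0,1)(W), (1,0)(W), all W → L
(2,2): only reaches (1,2)(W), (0,2)(W), (2,1)(W), (2,0)(W), all W → L
(4,0): only reaches (3,0)(W), (2,0)(W), (1,0)(W), all W → L
(4,3): only reaches (3,3)(W), (2,3)(W), (1,3)(W), (4,2)(W), (4,1)(W), all W → L
(5,1): only reaches (4,1)(W), (3,1)(W), (2,1)(W), (5,0)(W), all W → L
(6,2): only reaches (5,2)(W), (4,2)(W), (3,2)(W), (6,1)(W), (6,0)(W), all W → L
Every other cell has at least one move into one of the L cells above, so it is W.
From (7,3), the L positions reachable in one move are: (4,3).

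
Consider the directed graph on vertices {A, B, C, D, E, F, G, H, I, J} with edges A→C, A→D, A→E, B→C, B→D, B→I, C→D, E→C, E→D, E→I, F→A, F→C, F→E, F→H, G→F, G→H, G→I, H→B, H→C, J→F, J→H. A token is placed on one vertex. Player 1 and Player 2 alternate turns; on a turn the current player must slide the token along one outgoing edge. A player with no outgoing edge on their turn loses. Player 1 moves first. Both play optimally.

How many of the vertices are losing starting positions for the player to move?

3

Label each position W (a win for the player to move) or L (a loss). A position with no legal move is L; any other position is W exactly when some move reaches an L, and L when every move reaches a W.
Every edge goes from a vertex to one that appears earlier in the order I, D, C, E, B, H, A, F, J, G, so processing vertices in that order labels each vertex after all of its successors.
I: no outgoing edge → L
D: no outgoing edge → L
C: →D(L), so W
E: →D(L), so W
B: →D(L), so W
H: →B(W), C(W) — all W, so L
A: →D(L), so W
F: →H(L), so W
J: →H(L), so W
G: →H(L), so W
The L vertices are D, H, I; that is 3 in all.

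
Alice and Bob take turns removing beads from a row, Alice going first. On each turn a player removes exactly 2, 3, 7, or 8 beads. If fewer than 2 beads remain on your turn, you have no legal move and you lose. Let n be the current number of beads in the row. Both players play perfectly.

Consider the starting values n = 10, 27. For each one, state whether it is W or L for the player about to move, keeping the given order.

10: L, 27: W

Work bottom-up. With no move the player to move loses. Otherwise the position is W if at least one move leads to an L position for the opponent, and L if every move leads to a W.
n=0: no move → L
n=1: no move → L
n=2: W (go to 0, an L position)
n=3: W (go to 1, an L position)
n=4: W (go to 1, an L position)
n=5: L (options 3(W), 2(W) are all W)
n=6: L (options 4(W), 3(W) are all W)
n=7: W (go to 5, an L position)
n=8: W (go to 6, an L position)
n=9: W (go to 6, an L position)
n=10: L (options 8(W), 7(W), 3(W), 2(W) are all W)
n=11: L (options 9(W), 8(W), 4(W), 3(W) are all W)
n=12: W (go to 10, an L position)
n=13: W (go to 11, an L position)
n=14: W (go to 11, an L position)
n=15: L (options 13(W), 12(W), 8(W), 7(W) are all W)
n=16: L (options 14(W), 13(W), 9(W), 8(W) are all W)
n=17: W (go to 15, an L position)
n=18: W (go to 16, an L position)
n=19: W (go to 16, an L position)
n=20: L (options 18(W), 17(W), 13(W), 12(W) are all W)
n=21: L (options 19(W), 18(W), 14(W), 13(W) are all W)
n=22: W (go to 20, an L position)
n=23: W (go to 21, an L position)
n=24: W (go to 21, an L position)
n=25: L (options 23(W), 22(W), 18(W), 17(W) are all W)
n=26: L (options 24(W), 23(W), 19(W), 18(W) are all W)
n=27: W (go to 25, an L position)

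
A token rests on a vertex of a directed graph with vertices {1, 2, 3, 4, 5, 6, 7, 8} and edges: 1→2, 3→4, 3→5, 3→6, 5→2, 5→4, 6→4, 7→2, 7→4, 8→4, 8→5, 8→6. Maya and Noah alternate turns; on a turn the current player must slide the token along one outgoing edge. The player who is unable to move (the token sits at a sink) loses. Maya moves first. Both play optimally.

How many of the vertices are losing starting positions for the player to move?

2

Label each position W (a win for the player to move) or L (a loss). A position with no legal move is L; any other position is W exactly when some move reaches an L, and L when every move reaches a W.
Every edge goes from a vertex to one that appears earlier in the order 4, 2, 6, 5, 8, 7, 3, 1, so processing vertices in that order labels each vertex after all of its successors.
4: no outgoing edge → L
2: no outgoing edge → L
6: W (go to 4, an L position)
5: W (go to 2, an L position)
8: W (go to 4, an L position)
7: W (go to 2, an L position)
3: W (go to 4, an L position)
1: W (go to 2, an L position)
The L vertices are 2, 4; that is 2 in all.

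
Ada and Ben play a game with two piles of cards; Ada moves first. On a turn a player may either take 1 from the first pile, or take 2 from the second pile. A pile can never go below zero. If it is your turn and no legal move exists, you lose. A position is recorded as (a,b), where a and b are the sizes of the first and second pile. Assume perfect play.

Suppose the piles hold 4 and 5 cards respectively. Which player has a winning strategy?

Ben wins.

Compute win/loss labels from the base case upward. A position with no move is L. Any other position is W if it can reach an L in one move, else L.
No move ever increases a pile, so every position that can arise here has a ≤ 4 and b ≤ 5; it is enough to label the cells with 0 ≤ a ≤ 4 and 0 ≤ b ≤ 5.
Every move lowers a or b (never raises either), so fill the grid row by row in increasing a, and left to right within a row: each cell's successors are then already labelled.
      b=0  b=1  b=2  b=3  b=4  b=5
a=0:    L    L    W    W    L    L
a=1:    W    W    L    L    W    W
a=2:    L    L    W    W    L    L
a=3:    W    W    L    L    W    W
a=4:    L    L    W    W    L    L
Cells with no legal move (terminal, hence L): (0,0), (0,1).
The remaining L cells, each justified by listing all of its moves:
(0,4): →(0,2)(W) only, which is W, so L
(0,5): →(0,3)(W) only, which is W, so L
(1,2): →(0,2)(W), (1,0)(W) — all W, so L
(1,3): →(0,3)(W), (1,1)(W) — all W, so L
(2,0): →(1,0)(W) only, which is W, so L
(2,1): →(1,1)(W) only, which is W, so L
(2,4): →(1,4)(W), (2,2)(W) — all W, so L
(2,5): →(1,5)(W), (2,3)(W) — all W, so L
(3,2): →(2,2)(W), (3,0)(W) — all W, so L
(3,3): →(2,3)(W), (3,1)(W) — all W, so L
(4,0): →(3,0)(W) only, which is W, so L
(4,1): →(3,1)(W) only, which is W, so L
(4,4): →(3,4)(W), (4,2)(W) — all W, so L
(4,5): →(3,5)(W), (4,3)(W) — all W, so L
Every other cell has at least one move into one of the L cells above, so it is W.
The starting position (4,5) is L: whatever Ada does, the opponent receives a W position.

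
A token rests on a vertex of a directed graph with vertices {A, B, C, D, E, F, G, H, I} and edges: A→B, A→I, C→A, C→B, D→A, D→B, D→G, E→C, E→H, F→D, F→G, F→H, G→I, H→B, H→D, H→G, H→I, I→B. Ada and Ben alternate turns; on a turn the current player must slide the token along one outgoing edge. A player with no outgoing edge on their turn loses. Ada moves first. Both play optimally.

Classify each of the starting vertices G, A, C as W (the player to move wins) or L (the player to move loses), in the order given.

G: L, A: W, C: W

Positions with no move are L. A position that does have a move is losing for the player to move precisely when every available move leads to a winning position for the opponent. Fill in the labels:
Every edge goes from a vertex to one that appears earlier in the order B, I, G, A, D, H, F, C, E, so processing vertices in that order labels each vertex after all of its successors.
B: no outgoing edge → L
I: →B(L), so W
G: →I(W) only, which is W, so L
A: →B(L), so W
D: →G(L), so W
H: →G(L), so W
F: →G(L), so W
C: →B(L), so W
E: →C(W), H(W) — all W, so L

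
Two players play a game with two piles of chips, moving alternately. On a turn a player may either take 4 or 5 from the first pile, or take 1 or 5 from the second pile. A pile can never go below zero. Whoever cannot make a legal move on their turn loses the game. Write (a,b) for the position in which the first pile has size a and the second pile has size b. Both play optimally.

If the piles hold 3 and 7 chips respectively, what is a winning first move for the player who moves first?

Move to (3,6).

Use the standard recursion: the mover loses at a terminal position; elsewhere, the mover wins exactly when some move hands the opponent an L position.
No move ever increases a pile, so every position that can arise here has a ≤ 3 and b ≤ 7; it is enough to label the cells with 0 ≤ a ≤ 3 and 0 ≤ b ≤ 7.
Every move lowers a or b (never raises either), so fill the grid row by row in increasing a, and left to right within a row: each cell's successors are then already labelled.
      b=0  b=1  b=2  b=3  b=4  b=5  b=6  b=7
a=0:    L    W    L    W    L    W    L    W
a=1:    L    W    L    W    L    W    L    W
a=2:    L    W    L    W    L    W    L    W
a=3:    L    W    L    W    L    W    L    W
Cells with no legal move (terminal, hence L): (0,0), (1,0), (2,0), (3,0).
The remaining L cells, each justified by listing all of its moves:
(0,2): L (sole option (0,1)(W) is W)
(0,4): L (sole option (0,3)(W) is W)
(0,6): L (options (0,5)(W), (0,1)(W) are all W)
(1,2): L (sole option (1,1)(W) is W)
(1,4): L (sole option (1,3)(W) is W)
(1,6): L (options (1,5)(W), (1,1)(W) are all W)
(2,2): L (sole option (2,1)(W) is W)
(2,4): L (sole option (2,3)(W) is W)
(2,6): L (options (2,5)(W), (2,1)(W) are all W)
(3,2): L (sole option (3,1)(W) is W)
(3,4): L (sole option (3,3)(W) is W)
(3,6): L (options (3,5)(W), (3,1)(W) are all W)
Every other cell has at least one move into one of the L cells above, so it is W.
From (3,7), the L positions reachable in one move are: (3,6), (3,2). Any move reaching one of these is winning.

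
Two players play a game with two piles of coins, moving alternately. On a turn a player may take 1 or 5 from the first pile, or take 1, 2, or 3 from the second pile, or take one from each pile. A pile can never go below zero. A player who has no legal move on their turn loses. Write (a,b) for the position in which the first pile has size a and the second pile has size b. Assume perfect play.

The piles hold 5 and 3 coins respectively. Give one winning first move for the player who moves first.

Move to (5,2).

Build the W/L table. Terminal = L. A non-terminal position is W if it has a move to some L; otherwise it is L.
No move ever increases a pile, so every position that can arise here has a ≤ 5 and b ≤ 3; it is enough to label the cells with 0 ≤ a ≤ 5 and 0 ≤ b ≤ 3.
Every move lowers a or b (never raises either), so fill the grid row by row in increasing a, and left to right within a row: each cell's successors are then already labelled.
      b=0  b=1  b=2  b=3
a=0:    L    W    W    W
a=1:    W    W    L    W
a=2:    L    W    W    W
a=3:    W    W    L    W
a=4:    L    W    W    W
a=5:    W    W    L    W
Cells with no legal move (terminal, hence L): (0,0).
The remaining L cells, each justified by listing all of its moves:
(1,2): →(0,2)(W), (1,1)(W), (1,0)(W), (0,1)(W) — all W, so L
(2,0): →(1,0)(W) only, which is W, so L
(3,2): →(2,2)(W), (3,1)(W), (3,0)(W), (2,1)(W) — all W, so L
(4,0): →(3,0)(W) only, which is W, so L
(5,2): →(4,2)(W), (0,2)(W), (5,1)(W), (5,0)(W), (4,1)(W) — all W, so L
Every other cell has at least one move into one of the L cells above, so it is W.
From (5,3), the L positions reachable in one move are: (5,2).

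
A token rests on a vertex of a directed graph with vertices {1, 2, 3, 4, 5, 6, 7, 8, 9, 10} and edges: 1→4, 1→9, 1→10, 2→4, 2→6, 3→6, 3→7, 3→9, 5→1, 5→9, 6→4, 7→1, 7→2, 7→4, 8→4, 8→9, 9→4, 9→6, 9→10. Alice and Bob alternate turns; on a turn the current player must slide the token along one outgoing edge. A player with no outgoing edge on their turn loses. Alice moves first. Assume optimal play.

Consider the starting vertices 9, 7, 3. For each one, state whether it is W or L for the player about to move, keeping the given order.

9: W, 7: W, 3: L

Positions with no move are L. A position that does have a move is losing for the player to move precisely when every available move leads to a winning position for the opponent. Fill in the labels:
Every edge goes from a vertex to one that appears earlier in the order 10, 4, 6, 9, 1, 2, 7, 3, 8, 5, so processing vertices in that order labels each vertex after all of its successors.
10: no outgoing edge → L
4: no outgoing edge → L
6: reaches L-position 4 → W
9: reaches L-position 4 → W
1: reaches L-position 4 → W
2: reaches L-position 4 → W
7: reaches L-position 4 → W
3: only reaches 7(W), 9(W), 6(W), all W → L
8: reaches L-position 4 → W
5: only reaches 1(W), 9(W), all W → L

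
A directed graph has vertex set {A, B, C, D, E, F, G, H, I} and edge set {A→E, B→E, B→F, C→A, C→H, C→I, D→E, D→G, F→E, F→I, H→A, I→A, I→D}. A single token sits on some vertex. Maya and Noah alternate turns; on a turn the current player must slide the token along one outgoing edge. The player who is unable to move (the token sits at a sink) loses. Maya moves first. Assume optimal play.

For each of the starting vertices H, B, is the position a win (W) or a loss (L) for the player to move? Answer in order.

Build the W/L table. Terminal = L. A non-terminal position is W if it has a move to some L; otherwise it is L.
Every edge goes from a vertex to one that appears earlier in the order G, E, D, A, I, H, F, B, C, so processing vertices in that order labels each vertex after all of its successors.
G: no outgoing edge → L
E: no outgoing edge → L
D: →E(L), so W
A: →E(L), so W
I: →A(W), D(W) — all W, so L
H: →A(W) only, which is W, so L
F: →I(L), so W
B: →E(L), so W
C: →H(L), so W

H: L, B: W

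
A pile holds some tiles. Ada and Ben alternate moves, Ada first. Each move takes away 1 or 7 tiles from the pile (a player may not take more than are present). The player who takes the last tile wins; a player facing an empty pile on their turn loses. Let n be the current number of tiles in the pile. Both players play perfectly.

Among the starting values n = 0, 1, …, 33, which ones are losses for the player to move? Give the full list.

Use the standard recursion: the mover loses at a terminal position; elsewhere, the mover wins exactly when some move hands the opponent an L position.
n=0: no move → L
n=1: →0(L), so W
n=2: →1(W) only, which is W, so L
n=3: →2(L), so W
n=4: →3(W) only, which is W, so L
n=5: →4(L), so W
n=6: →5(W) only, which is W, so L
n=7: →6(L), so W
n=8: →7(W), 1(W) — all W, so L
n=9: →8(L), so W
n=10: →9(W), 3(W) — all W, so L
n=11: →10(L), so W
n=12: →11(W), 5(W) — all W, so L
n=13: →12(L), so W
n=14: →13(W), 7(W) — all W, so L
n=15: →14(L), so W
n=16: →15(W), 9(W) — all W, so L
n=17: →16(L), so W
n=18: →17(W), 11(W) — all W, so L
n=19: →18(L), so W
n=20: →19(W), 13(W) — all W, so L
n=21: →20(L), so W
n=22: →21(W), 15(W) — all W, so L
n=23: →22(L), so W
n=24: →23(W), 17(W) — all W, so L
n=25: →24(L), so W
n=26: →25(W), 19(W) — all W, so L
n=27: →26(L), so W
n=28: →27(W), 21(W) — all W, so L
n=29: →28(L), so W
n=30: →29(W), 23(W) — all W, so L
n=31: →30(L), so W
n=32: →31(W), 25(W) — all W, so L
n=33: →32(L), so W
The losing starting values of n are exactly the entries labelled L in this table (17 of them).

0, 2, 4, 6, 8, 10, 12, 14, 16, 18, 20, 22, 24, 26, 28, 30, 32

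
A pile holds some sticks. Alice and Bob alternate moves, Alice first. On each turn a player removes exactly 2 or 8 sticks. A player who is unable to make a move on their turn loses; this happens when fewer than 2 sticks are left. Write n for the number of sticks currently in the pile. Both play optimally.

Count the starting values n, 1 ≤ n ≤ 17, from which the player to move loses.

7

Build the W/L table. Terminal = L. A non-terminal position is W if it has a move to some L; otherwise it is L.
n=0: no move → L
n=1: no move → L
n=2: reaches L-position 0 → W
n=3: reaches L-position 1 → W
n=4: only reaches 2(W), which is W → L
n=5: only reaches 3(W), which is W → L
n=6: reaches L-position 4 → W
n=7: reaches L-position 5 → W
n=8: reaches L-position 0 → W
n=9: reaches L-position 1 → W
n=10: only reaches 8(W), 2(W), all W → L
n=11: only reaches 9(W), 3(W), all W → L
n=12: reaches L-position 10 → W
n=13: reaches L-position 11 → W
n=14: only reaches 12(W), 6(W), all W → L
n=15: only reaches 13(W), 7(W), all W → L
n=16: reaches L-position 14 → W
n=17: reaches L-position 15 → W
L entries with 1 ≤ n ≤ 17 (n=0 is outside the asked range and is not counted): n = 1, 4, 5, 10, 11, 14, 15; that makes 7.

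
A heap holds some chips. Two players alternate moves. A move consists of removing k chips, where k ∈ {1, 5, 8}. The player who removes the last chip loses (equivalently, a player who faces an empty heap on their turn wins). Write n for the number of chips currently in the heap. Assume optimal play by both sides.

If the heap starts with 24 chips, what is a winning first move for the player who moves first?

Remove 8, leaving 16.

Compute win/loss labels from the base case upward. A position with no move is W. Any other position is W if it can reach an L in one move, else L.
n=0: no move; the opponent has just taken the last chip and therefore loses → W
n=1: L (sole option 0(W) is W)
n=2: W (go to 1, an L position)
n=3: L (sole option 2(W) is W)
n=4: W (go to 3, an L position)
n=5: L (options 4(W), 0(W) are all W)
n=6: W (go to 5, an L position)
n=7: L (options 6(W), 2(W) are all W)
n=8: W (go to 7, an L position)
n=9: W (go to 1, an L position)
n=10: W (go to 5, an L position)
n=11: W (go to 3, an L position)
n=12: W (go to 7, an L position)
n=13: W (go to 5, an L position)
n=14: L (options 13(W), 9(W), 6(W) are all W)
n=15: W (go to 14, an L position)
n=16: L (options 15(W), 11(W), 8(W) are all W)
n=17: W (go to 16, an L position)
n=18: L (options 17(W), 13(W), 10(W) are all W)
n=19: W (go to 18, an L position)
n=20: L (options 19(W), 15(W), 12(W) are all W)
n=21: W (go to 20, an L position)
n=22: W (go to 14, an L position)
n=23: W (go to 18, an L position)
n=24: W (go to 16, an L position)
From 24, the L positions reachable in one move are: 16.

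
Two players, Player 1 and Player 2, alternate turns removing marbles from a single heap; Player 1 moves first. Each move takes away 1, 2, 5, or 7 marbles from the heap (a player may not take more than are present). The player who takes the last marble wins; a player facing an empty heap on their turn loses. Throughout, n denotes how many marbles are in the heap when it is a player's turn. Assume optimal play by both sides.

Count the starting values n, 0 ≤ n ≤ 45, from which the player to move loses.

Classify positions by backward induction: terminal positions (no move available) are L. From any other position, the mover wins iff some move reaches an L.
n=0: no move → L
n=1: →0(L), so W
n=2: →0(L), so W
n=3: →2(W), 1(W) — all W, so L
n=4: →3(L), so W
n=5: →3(L), so W
n=6: →5(W), 4(W), 1(W) — all W, so L
n=7: →6(L), so W
n=8: →6(L), so W
n=9: →8(W), 7(W), 4(W), 2(W) — all W, so L
n=10: →9(L), so W
n=11: →9(L), so W
n=12: →11(W), 10(W), 7(W), 5(W) — all W, so L
n=13: →12(L), so W
n=14: →12(L), so W
n=15: →14(W), 13(W), 10(W), 8(W) — all W, so L
n=16: →15(L), so W
n=17: →15(L), so W
n=18: →17(W), 16(W), 13(W), 11(W) — all W, so L
n=19: →18(L), so W
n=20: →18(L), so W
n=21: →20(W), 19(W), 16(W), 14(W) — all W, so L
n=22: →21(L), so W
n=23: →21(L), so W
n=24: →23(W), 22(W), 19(W), 17(W) — all W, so L
n=25: →24(L), so W
n=26: →24(L), so W
n=27: →26(W), 25(W), 22(W), 20(W) — all W, so L
n=28: →27(L), so W
n=29: →27(L), so W
n=30: →29(W), 28(W), 25(W), 23(W) — all W, so L
n=31: →30(L), so W
n=32: →30(L), so W
n=33: →32(W), 31(W), 28(W), 26(W) — all W, so L
n=34: →33(L), so W
n=35: →33(L), so W
n=36: →35(W), 34(W), 31(W), 29(W) — all W, so L
n=37: →36(L), so W
n=38: →36(L), so W
n=39: →38(W), 37(W), 34(W), 32(W) — all W, so L
n=40: →39(L), so W
n=41: →39(L), so W
n=42: →41(W), 40(W), 37(W), 35(W) — all W, so L
n=43: →42(L), so W
n=44: →42(L), so W
n=45: →44(W), 43(W), 40(W), 38(W) — all W, so L
L entries with 0 ≤ n ≤ 45: n = 0, 3, 6, 9, 12, 15, 18, 21, 24, 27, 30, 33, 36, 39, 42, 45; that makes 16.

16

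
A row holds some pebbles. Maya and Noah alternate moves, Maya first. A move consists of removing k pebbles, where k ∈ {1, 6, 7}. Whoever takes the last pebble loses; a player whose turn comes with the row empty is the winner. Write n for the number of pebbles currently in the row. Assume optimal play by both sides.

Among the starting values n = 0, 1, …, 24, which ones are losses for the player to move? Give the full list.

Work bottom-up. With no move the player to move wins. Otherwise the position is W if at least one move leads to an L position for the opponent, and L if every move leads to a W.
n=0: no move; the opponent has just taken the last pebble and therefore loses → W
n=1: the only move is to 0(W), a W ⇒ L
n=2: can move to 1, which is L ⇒ W
n=3: the only move is to 2(W), a W ⇒ L
n=4: can move to 3, which is L ⇒ W
n=5: the only move is to 4(W), a W ⇒ L
n=6: can move to 5, which is L ⇒ W
n=7: can move to 1, which is L ⇒ W
n=8: can move to 1, which is L ⇒ W
n=9: can move to 3, which is L ⇒ W
n=10: can move to 3, which is L ⇒ W
n=11: can move to 5, which is L ⇒ W
n=12: can move to 5, which is L ⇒ W
n=13: moves to 12(W), 7(W), 6(W); every one is W ⇒ L
n=14: can move to 13, which is L ⇒ W
n=15: moves to 14(W), 9(W), 8(W); every one is W ⇒ L
n=16: can move to 15, which is L ⇒ W
n=17: moves to 16(W), 11(W), 10(W); every one is W ⇒ L
n=18: can move to 17, which is L ⇒ W
n=19: can move to 13, which is L ⇒ W
n=20: can move to 13, which is L ⇒ W
n=21: can move to 15, which is L ⇒ W
n=22: can move to 15, which is L ⇒ W
n=23: can move to 17, which is L ⇒ W
n=24: can move to 17, which is L ⇒ W
The losing starting values of n are exactly the entries labelled L in this table (6 of them).

1, 3, 5, 13, 15, 17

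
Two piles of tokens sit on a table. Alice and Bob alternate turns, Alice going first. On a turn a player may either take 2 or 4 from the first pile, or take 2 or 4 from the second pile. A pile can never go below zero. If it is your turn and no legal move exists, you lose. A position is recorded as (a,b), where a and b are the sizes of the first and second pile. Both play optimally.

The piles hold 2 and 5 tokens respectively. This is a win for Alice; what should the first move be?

Move to (2,3).

Positions with no move are L. A position that does have a move is losing for the player to move precisely when every available move leads to a winning position for the opponent. Fill in the labels:
No move ever increases a pile, so every position that can arise here has a ≤ 2 and b ≤ 5; it is enough to label the cells with 0 ≤ a ≤ 2 and 0 ≤ b ≤ 5.
Every move lowers a or b (never raises either), so fill the grid row by row in increasing a, and left to right within a row: each cell's successors are then already labelled.
      b=0  b=1  b=2  b=3  b=4  b=5
a=0:    L    L    W    W    W    W
a=1:    L    L    W    W    W    W
a=2:    W    W    L    L    W    W
Cells with no legal move (terminal, hence L): (0,0), (0,1), (1,0), (1,1).
The remaining L cells, each justified by listing all of its moves:
(2,2): L (options (0,2)(W), (2,0)(W) are all W)
(2,3): L (options (0,3)(W), (2,1)(W) are all W)
Every other cell has at least one move into one of the L cells above, so it is W.
From (2,5), the L positions reachable in one move are: (2,3).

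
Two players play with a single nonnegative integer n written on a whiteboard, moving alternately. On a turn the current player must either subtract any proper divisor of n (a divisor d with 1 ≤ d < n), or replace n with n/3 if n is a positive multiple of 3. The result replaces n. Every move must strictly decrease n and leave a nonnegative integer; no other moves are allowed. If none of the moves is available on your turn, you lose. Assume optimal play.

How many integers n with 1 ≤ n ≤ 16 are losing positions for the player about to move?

7

Label each position W (a win for the player to move) or L (a loss). A position with no legal move is L; any other position is W exactly when some move reaches an L, and L when every move reaches a W.
n=0: no move → L
n=1: no move → L
n=2: can move to 1, which is L ⇒ W
n=3: can move to 1, which is L ⇒ W
n=4: moves to 2(W), 3(W); every one is W ⇒ L
n=5: can move to 4, which is L ⇒ W
n=6: can move to 4, which is L ⇒ W
n=7: the only move is to 6(W), a W ⇒ L
n=8: can move to 4, which is L ⇒ W
n=9: moves to 3(W), 6(W), 8(W); every one is W ⇒ L
n=10: can move to 9, which is L ⇒ W
n=11: the only move is to 10(W), a W ⇒ L
n=12: can move to 4, which is L ⇒ W
n=13: the only move is to 12(W), a W ⇒ L
n=14: can move to 7, which is L ⇒ W
n=15: moves to 5(W), 10(W), 12(W), 14(W); every one is W ⇒ L
n=16: can move to 15, which is L ⇒ W
L entries with 1 ≤ n ≤ 16 (n=0 is outside the asked range and is not counted): n = 1, 4, 7, 9, 11, 13, 15; that makes 7.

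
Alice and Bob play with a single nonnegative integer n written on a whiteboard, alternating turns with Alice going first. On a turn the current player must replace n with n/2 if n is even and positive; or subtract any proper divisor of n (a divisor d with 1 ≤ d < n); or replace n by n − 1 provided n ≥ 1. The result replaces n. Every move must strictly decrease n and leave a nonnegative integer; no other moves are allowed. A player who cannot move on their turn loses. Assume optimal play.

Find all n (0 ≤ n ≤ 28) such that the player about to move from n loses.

Compute win/loss labels from the base case upward. A position with no move is L. Any other position is W if it can reach an L in one move, else L.
n=0: no move → L
n=1: can move to 0, which is L ⇒ W
n=2: the only move is to 1(W), a W ⇒ L
n=3: can move to 2, which is L ⇒ W
n=4: can move to 2, which is L ⇒ W
n=5: the only move is to 4(W), a W ⇒ L
n=6: can move to 5, which is L ⇒ W
n=7: the only move is to 6(W), a W ⇒ L
n=8: can move to 7, which is L ⇒ W
n=9: moves to 6(W), 8(W); every one is W ⇒ L
n=10: can move to 5, which is L ⇒ W
n=11: the only move is to 10(W), a W ⇒ L
n=12: can move to 9, which is L ⇒ W
n=13: the only move is to 12(W), a W ⇒ L
n=14: can move to 7, which is L ⇒ W
n=15: moves to 10(W), 12(W), 14(W); every one is W ⇒ L
n=16: can move to 15, which is L ⇒ W
n=17: the only move is to 16(W), a W ⇒ L
n=18: can move to 9, which is L ⇒ W
n=19: the only move is to 18(W), a W ⇒ L
n=20: can move to 15, which is L ⇒ W
n=21: moves to 14(W), 18(W), 20(W); every one is W ⇒ L
n=22: can move to 11, which is L ⇒ W
n=23: the only move is to 22(W), a W ⇒ L
n=24: can move to 21, which is L ⇒ W
n=25: moves to 20(W), 24(W); every one is W ⇒ L
n=26: can move to 13, which is L ⇒ W
n=27: moves to 18(W), 24(W), 26(W); every one is W ⇒ L
n=28: can move to 21, which is L ⇒ W
The losing starting values of n are exactly the entries labelled L in this table (14 of them).

0, 2, 5, 7, 9, 11, 13, 15, 17, 19, 21, 23, 25, 27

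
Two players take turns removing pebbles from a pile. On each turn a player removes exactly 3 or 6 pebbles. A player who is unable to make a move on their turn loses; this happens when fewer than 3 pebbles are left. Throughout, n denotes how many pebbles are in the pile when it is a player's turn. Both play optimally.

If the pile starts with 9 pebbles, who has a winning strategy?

The second player wins.

Compute win/loss labels from the base case upward. A position with no move is L. Any other position is W if it can reach an L in one move, else L.
n=0: no move → L
n=1: no move → L
n=2: no move → L
n=3: W (go to 0, an L position)
n=4: W (go to 1, an L position)
n=5: W (go to 2, an L position)
n=6: W (go to 0, an L position)
n=7: W (go to 1, an L position)
n=8: W (go to 2, an L position)
n=9: L (options 6(W), 3(W) are all W)
The starting position 9 is L: whatever the player to move does, the opponent receives a W position.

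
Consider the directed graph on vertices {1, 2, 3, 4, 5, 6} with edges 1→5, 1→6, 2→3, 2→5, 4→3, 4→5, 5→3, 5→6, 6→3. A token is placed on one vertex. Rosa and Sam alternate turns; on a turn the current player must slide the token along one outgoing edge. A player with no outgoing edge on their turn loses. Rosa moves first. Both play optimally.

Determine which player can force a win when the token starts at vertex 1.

Sam wins.

Work bottom-up. With no move the player to move loses. Otherwise the position is W if at least one move leads to an L position for the opponent, and L if every move leads to a W.
Every edge goes from a vertex to one that appears earlier in the order 3, 6, 5, 2, 4, 1, so processing vertices in that order labels each vertex after all of its successors.
3: no outgoing edge → L
6: W (go to 3, an L position)
5: W (go to 3, an L position)
2: W (go to 3, an L position)
4: W (go to 3, an L position)
1: L (options 5(W), 6(W) are all W)
Every move from 1 reaches a W position, so the mover loses.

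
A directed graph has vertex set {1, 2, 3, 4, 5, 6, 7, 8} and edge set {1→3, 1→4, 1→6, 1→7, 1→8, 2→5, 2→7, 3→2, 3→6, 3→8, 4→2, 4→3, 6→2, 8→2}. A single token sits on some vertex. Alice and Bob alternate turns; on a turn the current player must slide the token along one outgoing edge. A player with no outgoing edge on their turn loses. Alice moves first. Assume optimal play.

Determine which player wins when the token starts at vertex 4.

Compute win/loss labels from the base case upward. A position with no move is L. Any other position is W if it can reach an L in one move, else L.
Every edge goes from a vertex to one that appears earlier in the order 5, 7, 2, 6, 8, 3, 4, 1, so processing vertices in that order labels each vertex after all of its successors.
5: no outgoing edge → L
7: no outgoing edge → L
2: →7(L), so W
6: →2(W) only, which is W, so L
8: →2(W) only, which is W, so L
3: →8(L), so W
4: →3(W), 2(W) — all W, so L
1: →4(L), so W
The starting position 4 is L: whatever Alice does, the opponent receives a W position.

Bob wins.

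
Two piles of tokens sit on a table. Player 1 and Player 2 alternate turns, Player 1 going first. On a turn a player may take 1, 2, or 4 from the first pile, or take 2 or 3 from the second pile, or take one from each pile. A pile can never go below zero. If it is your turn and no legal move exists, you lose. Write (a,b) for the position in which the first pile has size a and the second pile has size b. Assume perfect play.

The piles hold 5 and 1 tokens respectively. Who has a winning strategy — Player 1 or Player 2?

Player 1 wins.

Compute win/loss labels from the base case upward. A position with no move is L. Any other position is W if it can reach an L in one move, else L.
No move ever increases a pile, so every position that can arise here has a ≤ 5 and b ≤ 1; it is enough to label the cells with 0 ≤ a ≤ 5 and 0 ≤ b ≤ 1.
Every move lowers a or b (never raises either), so fill the grid row by row in increasing a, and left to right within a row: each cell's successors are then already labelled.
      b=0  b=1
a=0:    L    L
a=1:    W    W
a=2:    W    W
a=3:    L    L
a=4:    W    W
a=5:    W    W
Cells with no legal move (terminal, hence L): (0,0), (0,1).
The remaining L cells, each justified by listing all of its moves:
(3,0): →(2,0)(W), (1,0)(W) — all W, so L
(3,1): →(2,1)(W), (1,1)(W), (2,0)(W) — all W, so L
Every other cell has at least one move into one of the L cells above, so it is W.
The starting position (5,1) is W: Player 1 should move to (3,1), handing over an L position.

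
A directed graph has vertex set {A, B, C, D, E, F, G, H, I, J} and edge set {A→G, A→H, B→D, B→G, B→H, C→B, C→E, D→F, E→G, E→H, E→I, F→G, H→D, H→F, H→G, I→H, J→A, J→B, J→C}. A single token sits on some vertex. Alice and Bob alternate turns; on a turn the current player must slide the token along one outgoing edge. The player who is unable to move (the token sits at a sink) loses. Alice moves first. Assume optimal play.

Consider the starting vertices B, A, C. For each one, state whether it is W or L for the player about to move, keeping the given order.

B: W, A: W, C: L

Work bottom-up. With no move the player to move loses. Otherwise the position is W if at least one move leads to an L position for the opponent, and L if every move leads to a W.
Every edge goes from a vertex to one that appears earlier in the order G, F, D, H, B, I, E, A, C, J, so processing vertices in that order labels each vertex after all of its successors.
G: no outgoing edge → L
F: can move to G, which is L ⇒ W
D: the only move is to F(W), a W ⇒ L
H: can move to D, which is L ⇒ W
B: can move to D, which is L ⇒ W
I: the only move is to H(W), a W ⇒ L
E: can move to I, which is L ⇒ W
A: can move to G, which is L ⇒ W
C: moves to E(W), B(W); every one is W ⇒ L
J: can move to C, which is L ⇒ W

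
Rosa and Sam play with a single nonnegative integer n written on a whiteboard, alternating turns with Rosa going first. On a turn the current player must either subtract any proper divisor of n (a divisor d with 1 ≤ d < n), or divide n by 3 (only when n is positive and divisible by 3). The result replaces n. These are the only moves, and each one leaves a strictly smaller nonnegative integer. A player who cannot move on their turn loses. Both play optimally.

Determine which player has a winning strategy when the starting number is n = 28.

Compute win/loss labels from the base case upward. A position with no move is L. Any other position is W if it can reach an L in one move, else L.
n=0: no move → L
n=1: no move → L
n=2: reaches L-position 1 → W
n=3: reaches L-position 1 → W
n=4: only reaches 2(W), 3(W), all W → L
n=5: reaches L-position 4 → W
n=6: reaches L-position 4 → W
n=7: only reaches 6(W), which is W → L
n=8: reaches L-position 4 → W
n=9: only reaches 3(W), 6(W), 8(W), all W → L
n=10: reaches L-position 9 → W
n=11: only reaches 10(W), which is W → L
n=12: reaches L-position 4 → W
n=13: only reaches 12(W), which is W → L
n=14: reaches L-position 7 → W
n=15: only reaches 5(W), 10(W), 12(W), 14(W), all W → L
n=16: reaches L-position 15 → W
n=17: only reaches 16(W), which is W → L
n=18: reaches L-position 9 → W
n=19: only reaches 18(W), which is W → L
n=20: reaches L-position 15 → W
n=21: reaches L-position 7 → W
n=22: reaches L-position 11 → W
n=23: only reaches 22(W), which is W → L
n=24: reaches L-position 23 → W
n=25: only reaches 20(W), 24(W), all W → L
n=26: reaches L-position 13 → W
n=27: reaches L-position 9 → W
n=28: only reaches 14(W), 21(W), 24(W), 26(W), 27(W), all W → L
Every move from 28 reaches a W position, so the mover loses.

Sam wins.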